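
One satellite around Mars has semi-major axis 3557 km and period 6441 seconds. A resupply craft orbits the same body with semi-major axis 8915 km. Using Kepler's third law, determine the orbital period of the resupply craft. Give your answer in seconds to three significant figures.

T₂ ≈ 25600 seconds

Kepler's third law: T² ∝ a³, so T₂ = T₁ (a₂/a₁)^(3/2).
a₂/a₁ = 2.506, (a₂/a₁)^(3/2) = 3.968.
T₂ = 6441 × 3.968 = 25560 seconds.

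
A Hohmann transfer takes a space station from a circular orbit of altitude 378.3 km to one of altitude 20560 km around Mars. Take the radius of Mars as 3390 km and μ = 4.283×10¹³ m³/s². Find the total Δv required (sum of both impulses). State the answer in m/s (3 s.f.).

r₁ = 3390 + 378.3 = 3768.3 km = 3.7683×10⁶ m.
r₂ = 3390 + 20560 = 23950 km = 2.3950×10⁷ m.
Transfer ellipse a_t = (r₁ + r₂)/2 = 1.386×10⁷ m.
At r₁: circular v_c1 = √(μ/r₁) = 3371 m/s; transfer-periapsis v_p = √[μ(2/r₁ − 1/a_t)] = 4432 m/s.
Δv₁ = v_p − v_c1 = 1061 m/s.
At r₂: circular v_c2 = √(μ/r₂) = 1337 m/s; transfer-apoapsis v_a = √[μ(2/r₂ − 1/a_t)] = 697.3 m/s.
Δv₂ = v_c2 − v_a = 640.0 m/s.
Total Δv = Δv₁ + Δv₂ = 1700 m/s.

Δv_total ≈ 1700 m/s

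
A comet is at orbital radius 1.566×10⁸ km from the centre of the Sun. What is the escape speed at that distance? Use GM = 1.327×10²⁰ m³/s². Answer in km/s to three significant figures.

v_esc ≈ 41.2 km/s

r = 1.566×10⁸ km = 1.566×10¹¹ m.
Escape speed v_esc = √(2μ/r) = √(2 × 1.327×10²⁰ / 1.566×10¹¹) = √(1.695×10⁹) = 41170 m/s.
= 41.17 km/s.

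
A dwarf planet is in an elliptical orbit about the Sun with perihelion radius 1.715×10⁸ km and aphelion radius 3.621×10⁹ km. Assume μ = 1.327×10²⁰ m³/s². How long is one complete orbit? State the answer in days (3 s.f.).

T ≈ 16500 days

Semi-major axis a = (r_p + r_a)/2 = (1.7150×10⁸ + 3.6210×10⁹)/2 = 1.8962×10⁹ km = 1.896×10¹² m.
By Kepler's third law T = 2π√(a³/μ) = 2π × 2.267×10⁸ = 1.424×10⁹ s.
= 16480 days.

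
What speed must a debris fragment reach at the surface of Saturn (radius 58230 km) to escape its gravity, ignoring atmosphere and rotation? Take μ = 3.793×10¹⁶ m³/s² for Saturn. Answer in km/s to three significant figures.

v_esc ≈ 36.1 km/s

r = R = 5.823×10⁷ m.
Escape speed v_esc = √(2μ/r) = √(2 × 3.793×10¹⁶ / 5.823×10⁷) = √(1.303×10⁹) = 36090 m/s.
= 36.09 km/s.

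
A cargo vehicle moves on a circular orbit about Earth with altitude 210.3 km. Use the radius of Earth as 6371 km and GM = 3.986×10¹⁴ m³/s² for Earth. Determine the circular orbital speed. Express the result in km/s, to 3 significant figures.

r = 6371 + 210.3 = 6581.3 km = 6.5813×10⁶ m.
For a circular orbit v = √(μ/r) = √(3.986×10¹⁴ / 6.581×10⁶) = √(6.057×10⁷) = 7782 m/s.
That is 7.782 km/s.

v ≈ 7.78 km/s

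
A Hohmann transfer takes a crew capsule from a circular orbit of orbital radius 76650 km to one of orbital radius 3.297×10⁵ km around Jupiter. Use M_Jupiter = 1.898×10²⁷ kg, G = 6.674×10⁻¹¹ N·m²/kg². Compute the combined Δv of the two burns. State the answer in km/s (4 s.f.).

μ = GM = 6.674×10⁻¹¹ × 1.898×10²⁷ = 1.267×10¹⁷ m³/s².
r₁ = 76650 km = 7.665×10⁷ m.
r₂ = 3.297×10⁵ km = 3.297×10⁸ m.
Transfer ellipse a_t = (r₁ + r₂)/2 = 2.032×10⁸ m.
At r₁: circular v_c1 = √(μ/r₁) = 40650 m/s; transfer-perijove v_p = √[μ(2/r₁ − 1/a_t)] = 51790 m/s.
Δv₁ = v_p − v_c1 = 11130 m/s.
At r₂: circular v_c2 = √(μ/r₂) = 19600 m/s; transfer-apojove v_a = √[μ(2/r₂ − 1/a_t)] = 12040 m/s.
Δv₂ = v_c2 − v_a = 7562 m/s.
Total Δv = Δv₁ + Δv₂ = 18700 m/s = 18.70 km/s.

Δv_total ≈ 18.70 km/s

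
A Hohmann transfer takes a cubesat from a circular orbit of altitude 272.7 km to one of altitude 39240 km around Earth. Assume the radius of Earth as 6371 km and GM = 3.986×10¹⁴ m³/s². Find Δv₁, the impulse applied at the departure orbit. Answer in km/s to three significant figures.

Δv ≈ 2.49 km/s

r₁ = 6371 + 272.7 = 6643.7 km = 6.6437×10⁶ m.
r₂ = 6371 + 39240 = 45611 km = 4.5611×10⁷ m.
Transfer ellipse a_t = (r₁ + r₂)/2 = 2.613×10⁷ m.
At r₁: circular v_c1 = √(μ/r₁) = 7746 m/s; transfer-perigee v_p = √[μ(2/r₁ − 1/a_t)] = 10230 m/s.
Δv₁ = v_p − v_c1 = 2488 m/s.
= 2.488 km/s.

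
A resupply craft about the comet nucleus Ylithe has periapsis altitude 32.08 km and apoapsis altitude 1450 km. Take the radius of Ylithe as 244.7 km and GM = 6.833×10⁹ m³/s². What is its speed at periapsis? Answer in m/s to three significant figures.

r_p = 244.7 + 32.08 = 276.78 km = 2.7678×10⁵ m.
r_a = 244.7 + 1450 = 1694.7 km = 1.6947×10⁶ m.
Semi-major axis a = (r_p + r_a)/2 = 985.74 km = 9.857×10⁵ m.
Vis-viva: v² = μ(2/r − 1/a) = 6.833×10⁹ × (7.226×10⁻⁶ − 1.014×10⁻⁶) = 4.244×10⁴ m²/s².
v = 206.0 m/s.

v ≈ 206 m/s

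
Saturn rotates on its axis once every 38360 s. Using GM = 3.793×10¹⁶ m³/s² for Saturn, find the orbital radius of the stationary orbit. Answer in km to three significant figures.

r_sync ≈ 1.12×10⁵ km

A synchronous orbit has period T, so by Kepler's third law a = (μT²/4π²)^(1/3).
μT²/4π² = 3.793×10¹⁶ × (3.836×10⁴)² / 39.48 = 1.414×10²⁴ m³.
a = 1.122×10⁸ m = 1.1223×10⁵ km.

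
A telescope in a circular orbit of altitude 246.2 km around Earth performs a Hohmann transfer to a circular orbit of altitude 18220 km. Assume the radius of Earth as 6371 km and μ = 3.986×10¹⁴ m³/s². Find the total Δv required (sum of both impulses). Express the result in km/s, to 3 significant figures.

r₁ = 6371 + 246.2 = 6617.2 km = 6.6172×10⁶ m.
r₂ = 6371 + 18220 = 24591 km = 2.4591×10⁷ m.
Transfer ellipse a_t = (r₁ + r₂)/2 = 1.560×10⁷ m.
At r₁: circular v_c1 = √(μ/r₁) = 7761 m/s; transfer-perigee v_p = √[μ(2/r₁ − 1/a_t)] = 9743 m/s.
Δv₁ = v_p − v_c1 = 1982 m/s.
At r₂: circular v_c2 = √(μ/r₂) = 4026 m/s; transfer-apogee v_a = √[μ(2/r₂ − 1/a_t)] = 2622 m/s.
Δv₂ = v_c2 − v_a = 1404 m/s.
Total Δv = Δv₁ + Δv₂ = 3386 m/s = 3.386 km/s.

Δv_total ≈ 3.39 km/s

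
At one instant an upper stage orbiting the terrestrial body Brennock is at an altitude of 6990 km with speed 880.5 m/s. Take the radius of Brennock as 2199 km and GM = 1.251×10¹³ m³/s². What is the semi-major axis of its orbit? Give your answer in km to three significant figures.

a ≈ 6420 km

r = 2199 + 6990 = 9189.0 km = 9.189×10⁶ m.
Vis-viva rearranged: 1/a = 2/r − v²/μ = 2.177×10⁻⁷ − 6.197×10⁻⁸ = 1.557×10⁻⁷ m⁻¹.
a = 6.423×10⁶ m = 6423.5 km.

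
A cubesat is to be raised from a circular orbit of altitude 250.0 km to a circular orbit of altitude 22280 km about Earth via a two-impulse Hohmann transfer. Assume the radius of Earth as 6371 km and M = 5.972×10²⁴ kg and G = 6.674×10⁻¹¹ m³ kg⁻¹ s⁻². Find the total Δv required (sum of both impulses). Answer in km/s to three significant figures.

μ = GM = 6.674×10⁻¹¹ × 5.972×10²⁴ = 3.986×10¹⁴ m³/s².
r₁ = 6371 + 250.0 = 6621.0 km = 6.6210×10⁶ m.
r₂ = 6371 + 22280 = 28651 km = 2.8651×10⁷ m.
Transfer ellipse a_t = (r₁ + r₂)/2 = 1.764×10⁷ m.
At r₁: circular v_c1 = √(μ/r₁) = 7759 m/s; transfer-perigee v_p = √[μ(2/r₁ − 1/a_t)] = 9889 m/s.
Δv₁ = v_p − v_c1 = 2130 m/s.
At r₂: circular v_c2 = √(μ/r₂) = 3730 m/s; transfer-apogee v_a = √[μ(2/r₂ − 1/a_t)] = 2285 m/s.
Δv₂ = v_c2 − v_a = 1444 m/s.
Total Δv = Δv₁ + Δv₂ = 3575 m/s = 3.575 km/s.

Δv_total ≈ 3.57 km/s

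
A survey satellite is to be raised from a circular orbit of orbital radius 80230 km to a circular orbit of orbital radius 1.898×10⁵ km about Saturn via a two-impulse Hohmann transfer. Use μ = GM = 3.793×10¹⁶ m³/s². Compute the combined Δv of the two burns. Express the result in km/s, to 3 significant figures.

Δv_total ≈ 7.28 km/s

r₁ = 80230 km = 8.023×10⁷ m.
r₂ = 1.898×10⁵ km = 1.898×10⁸ m.
Transfer ellipse a_t = (r₁ + r₂)/2 = 1.350×10⁸ m.
At r₁: circular v_c1 = √(μ/r₁) = 21740 m/s; transfer-perikrone v_p = √[μ(2/r₁ − 1/a_t)] = 25780 m/s.
Δv₁ = v_p − v_c1 = 4037 m/s.
At r₂: circular v_c2 = √(μ/r₂) = 14140 m/s; transfer-apokrone v_a = √[μ(2/r₂ − 1/a_t)] = 10900 m/s.
Δv₂ = v_c2 − v_a = 3239 m/s.
Total Δv = Δv₁ + Δv₂ = 7276 m/s = 7.276 km/s.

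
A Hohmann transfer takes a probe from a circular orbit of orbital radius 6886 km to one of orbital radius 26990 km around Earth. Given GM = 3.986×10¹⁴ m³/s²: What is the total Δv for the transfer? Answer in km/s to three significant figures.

Δv_total ≈ 3.39 km/s

r₁ = 6886 km = 6.886×10⁶ m.
r₂ = 26990 km = 2.699×10⁷ m.
Transfer ellipse a_t = (r₁ + r₂)/2 = 1.694×10⁷ m.
At r₁: circular v_c1 = √(μ/r₁) = 7608 m/s; transfer-perigee v_p = √[μ(2/r₁ − 1/a_t)] = 9604 m/s.
Δv₁ = v_p − v_c1 = 1996 m/s.
At r₂: circular v_c2 = √(μ/r₂) = 3843 m/s; transfer-apogee v_a = √[μ(2/r₂ − 1/a_t)] = 2450 m/s.
Δv₂ = v_c2 − v_a = 1393 m/s.
Total Δv = Δv₁ + Δv₂ = 3388 m/s = 3.388 km/s.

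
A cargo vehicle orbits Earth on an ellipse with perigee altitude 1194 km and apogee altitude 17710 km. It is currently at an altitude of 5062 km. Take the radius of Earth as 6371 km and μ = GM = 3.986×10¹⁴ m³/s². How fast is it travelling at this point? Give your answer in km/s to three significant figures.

v ≈ 6.67 km/s

r_p = 6371 + 1194 = 7565.0 km = 7.5650×10⁶ m.
r_a = 6371 + 17710 = 24081 km = 2.4081×10⁷ m.
r = 6371 + 5062 = 11433 km = 1.143×10⁷ m.
Semi-major axis a = (r_p + r_a)/2 = 15823 km = 1.582×10⁷ m.
Vis-viva: v² = μ(2/r − 1/a) = 3.986×10¹⁴ × (1.749×10⁻⁷ − 6.320×10⁻⁸) = 4.454×10⁷ m²/s².
v = 6674 m/s = 6.674 km/s.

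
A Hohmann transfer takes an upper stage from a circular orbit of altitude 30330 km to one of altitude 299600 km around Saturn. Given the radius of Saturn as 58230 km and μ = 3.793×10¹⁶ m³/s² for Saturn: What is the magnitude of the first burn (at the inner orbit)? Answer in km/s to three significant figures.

Δv ≈ 5.51 km/s

r₁ = 58230 + 30330 = 88560 km = 8.8560×10⁷ m.
r₂ = 58230 + 299600 = 357830 km = 3.5783×10⁸ m.
Transfer ellipse a_t = (r₁ + r₂)/2 = 2.232×10⁸ m.
At r₁: circular v_c1 = √(μ/r₁) = 20700 m/s; transfer-perikrone v_p = √[μ(2/r₁ − 1/a_t)] = 26200 m/s.
Δv₁ = v_p − v_c1 = 5509 m/s.
= 5.509 km/s.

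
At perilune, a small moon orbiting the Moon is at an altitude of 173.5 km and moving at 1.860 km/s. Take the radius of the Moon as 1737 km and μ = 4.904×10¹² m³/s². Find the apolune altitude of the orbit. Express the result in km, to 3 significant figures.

r_p = 1737 + 173.5 = 1910.5 km = 1.910×10⁶ m.
Specific energy ε = v²/2 − μ/r = -8.371×10⁵ J/kg, so a = −μ/(2ε) = 2.929×10⁶ m.
The apsides satisfy r_p + r_a = 2a, so the apolune radius is 2a − r_p = 3.948×10⁶ m = 3948.0 km.
Apolune altitude = 3948.0 − 1737 = 2211.0 km.

apolune altitude ≈ 2210 km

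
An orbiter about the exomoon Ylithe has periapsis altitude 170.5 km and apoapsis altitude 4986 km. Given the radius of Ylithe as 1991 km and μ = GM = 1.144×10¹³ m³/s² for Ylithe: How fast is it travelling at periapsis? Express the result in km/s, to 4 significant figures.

r_p = 1991 + 170.5 = 2161.5 km = 2.1615×10⁶ m.
r_a = 1991 + 4986 = 6977.0 km = 6.9770×10⁶ m.
Semi-major axis a = (r_p + r_a)/2 = 4569.2 km = 4.569×10⁶ m.
Vis-viva: v² = μ(2/r − 1/a) = 1.144×10¹³ × (9.253×10⁻⁷ − 2.189×10⁻⁷) = 8.082×10⁶ m²/s².
v = 2843 m/s = 2.843 km/s.

v ≈ 2.843 km/s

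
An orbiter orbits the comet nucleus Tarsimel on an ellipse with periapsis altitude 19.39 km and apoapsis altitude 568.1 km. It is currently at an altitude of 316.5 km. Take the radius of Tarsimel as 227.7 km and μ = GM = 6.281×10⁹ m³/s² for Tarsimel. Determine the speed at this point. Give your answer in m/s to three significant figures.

v ≈ 105 m/s

r_p = 227.7 + 19.39 = 247.09 km = 2.4709×10⁵ m.
r_a = 227.7 + 568.1 = 795.80 km = 7.9580×10⁵ m.
r = 227.7 + 316.5 = 544.20 km = 5.442×10⁵ m.
Semi-major axis a = (r_p + r_a)/2 = 521.44 km = 5.214×10⁵ m.
Vis-viva: v² = μ(2/r − 1/a) = 6.281×10⁹ × (3.675×10⁻⁶ − 1.918×10⁻⁶) = 1.104×10⁴ m²/s².
v = 105.1 m/s.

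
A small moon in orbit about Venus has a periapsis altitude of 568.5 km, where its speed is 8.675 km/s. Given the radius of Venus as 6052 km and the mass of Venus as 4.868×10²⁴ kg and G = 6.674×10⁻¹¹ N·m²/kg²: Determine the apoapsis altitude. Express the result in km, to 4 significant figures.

apoapsis altitude ≈ 15710 km

μ = GM = 6.674×10⁻¹¹ × 4.868×10²⁴ = 3.249×10¹⁴ m³/s².
r_p = 6052 + 568.5 = 6620.5 km = 6.620×10⁶ m.
Specific energy ε = v²/2 − μ/r = -1.145×10⁷ J/kg, so a = −μ/(2ε) = 1.419×10⁷ m.
The apsides satisfy r_p + r_a = 2a, so the apoapsis radius is 2a − r_p = 2.177×10⁷ m = 21765 km.
Apoapsis altitude = 21765 − 6052 = 15713 km.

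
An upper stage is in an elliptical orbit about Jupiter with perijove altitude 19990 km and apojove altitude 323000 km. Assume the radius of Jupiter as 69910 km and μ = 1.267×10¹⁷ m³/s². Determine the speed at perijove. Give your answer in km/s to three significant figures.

v ≈ 47.9 km/s

r_p = 69910 + 19990 = 89900 km = 8.9900×10⁷ m.
r_a = 69910 + 323000 = 392910 km = 3.9291×10⁸ m.
Semi-major axis a = (r_p + r_a)/2 = 2.4140×10⁵ km = 2.414×10⁸ m.
Vis-viva: v² = μ(2/r − 1/a) = 1.267×10¹⁷ × (2.225×10⁻⁸ − 4.142×10⁻⁹) = 2.294×10⁹ m²/s².
v = 47890 m/s = 47.89 km/s.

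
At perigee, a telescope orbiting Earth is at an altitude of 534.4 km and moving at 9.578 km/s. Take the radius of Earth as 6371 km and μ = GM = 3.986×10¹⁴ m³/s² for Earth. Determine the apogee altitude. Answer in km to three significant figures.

r_p = 6371 + 534.4 = 6905.4 km = 6.905×10⁶ m.
Specific energy ε = v²/2 − μ/r = -1.185×10⁷ J/kg, so a = −μ/(2ε) = 1.681×10⁷ m.
The apsides satisfy r_p + r_a = 2a, so the apogee radius is 2a − r_p = 2.672×10⁷ m = 26721 km.
Apogee altitude = 26721 − 6371 = 20350 km.

apogee altitude ≈ 20300 km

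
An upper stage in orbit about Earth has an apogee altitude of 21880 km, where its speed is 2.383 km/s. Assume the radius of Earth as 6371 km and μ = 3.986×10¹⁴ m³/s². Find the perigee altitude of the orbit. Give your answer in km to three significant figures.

perigee altitude ≈ 747 km

r_a = 6371 + 21880 = 28251 km = 2.825×10⁷ m.
Specific energy ε = v²/2 − μ/r = -1.127×10⁷ J/kg, so a = −μ/(2ε) = 1.768×10⁷ m.
The apsides satisfy r_p + r_a = 2a, so the perigee radius is 2a − r_a = 7.118×10⁶ m = 7117.6 km.
Perigee altitude = 7117.6 − 6371 = 746.58 km.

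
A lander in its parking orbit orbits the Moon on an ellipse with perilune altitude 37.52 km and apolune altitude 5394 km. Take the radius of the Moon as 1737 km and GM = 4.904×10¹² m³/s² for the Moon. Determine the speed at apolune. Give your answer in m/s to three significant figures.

r_p = 1737 + 37.52 = 1774.5 km = 1.7745×10⁶ m.
r_a = 1737 + 5394 = 7131.0 km = 7.1310×10⁶ m.
Semi-major axis a = (r_p + r_a)/2 = 4452.8 km = 4.453×10⁶ m.
Vis-viva: v² = μ(2/r − 1/a) = 4.904×10¹² × (2.805×10⁻⁷ − 2.246×10⁻⁷) = 2.741×10⁵ m²/s².
v = 523.5 m/s.

v ≈ 524 m/s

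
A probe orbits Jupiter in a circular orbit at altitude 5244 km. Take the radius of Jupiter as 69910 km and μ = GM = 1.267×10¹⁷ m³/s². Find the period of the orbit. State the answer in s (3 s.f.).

T ≈ 11500 s

r = 69910 + 5244 = 75154 km = 7.5154×10⁷ m.
Kepler's third law: T = 2π√(r³/μ) = 2π√((7.515×10⁷)³ / 1.267×10¹⁷).
r³/μ = 3.350×10⁶ s², so T = 2π × 1.830×10³ = 1.150×10⁴ s.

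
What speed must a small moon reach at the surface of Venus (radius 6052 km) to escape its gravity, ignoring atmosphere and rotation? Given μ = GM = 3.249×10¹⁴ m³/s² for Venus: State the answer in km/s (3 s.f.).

r = R = 6.052×10⁶ m.
Escape speed v_esc = √(2μ/r) = √(2 × 3.249×10¹⁴ / 6.052×10⁶) = √(1.074×10⁸) = 10360 m/s.
= 10.36 km/s.

v_esc ≈ 10.4 km/s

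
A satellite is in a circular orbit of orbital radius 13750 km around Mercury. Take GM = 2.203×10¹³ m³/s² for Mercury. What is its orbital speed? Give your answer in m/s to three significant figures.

v ≈ 1270 m/s

r = 13750 km = 1.375×10⁷ m.
For a circular orbit v = √(μ/r) = √(2.203×10¹³ / 1.375×10⁷) = √(1.602×10⁶) = 1266 m/s.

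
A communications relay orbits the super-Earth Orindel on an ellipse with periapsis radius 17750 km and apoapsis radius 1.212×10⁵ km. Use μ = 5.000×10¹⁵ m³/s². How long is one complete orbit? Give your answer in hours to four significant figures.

Semi-major axis a = (r_p + r_a)/2 = (17750 + 1.2120×10⁵)/2 = 69475 km = 6.948×10⁷ m.
By Kepler's third law T = 2π√(a³/μ) = 2π × 8.190×10³ = 5.146×10⁴ s.
= 14.29 hours.

T ≈ 14.29 hours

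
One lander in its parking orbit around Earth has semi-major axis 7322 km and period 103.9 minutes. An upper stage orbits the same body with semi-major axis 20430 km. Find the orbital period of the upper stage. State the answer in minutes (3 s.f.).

T₂ ≈ 484 minutes

Kepler's third law: T² ∝ a³, so T₂ = T₁ (a₂/a₁)^(3/2).
a₂/a₁ = 2.790, (a₂/a₁)^(3/2) = 4.661.
T₂ = 103.9 × 4.661 = 484.3 minutes.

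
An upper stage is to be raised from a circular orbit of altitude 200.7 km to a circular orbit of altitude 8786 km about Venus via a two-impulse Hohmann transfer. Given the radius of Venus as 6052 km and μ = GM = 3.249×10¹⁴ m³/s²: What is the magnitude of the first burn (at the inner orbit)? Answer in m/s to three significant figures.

r₁ = 6052 + 200.7 = 6252.7 km = 6.2527×10⁶ m.
r₂ = 6052 + 8786 = 14838 km = 1.4838×10⁷ m.
Transfer ellipse a_t = (r₁ + r₂)/2 = 1.055×10⁷ m.
At r₁: circular v_c1 = √(μ/r₁) = 7208 m/s; transfer-periapsis v_p = √[μ(2/r₁ − 1/a_t)] = 8551 m/s.
Δv₁ = v_p − v_c1 = 1342 m/s.

Δv ≈ 1340 m/s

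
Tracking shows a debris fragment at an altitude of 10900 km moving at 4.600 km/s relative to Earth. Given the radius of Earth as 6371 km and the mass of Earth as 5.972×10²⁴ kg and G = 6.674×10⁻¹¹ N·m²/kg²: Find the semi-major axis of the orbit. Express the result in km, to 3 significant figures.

μ = GM = 6.674×10⁻¹¹ × 5.972×10²⁴ = 3.986×10¹⁴ m³/s².
r = 6371 + 10900 = 17271 km = 1.727×10⁷ m.
Specific orbital energy ε = v²/2 − μ/r = (4600)²/2 − 3.986×10¹⁴/1.727×10⁷ = -1.250×10⁷ J/kg.
Since ε = −μ/(2a), a = −μ/(2ε) = 1.595×10⁷ m = 15946 km.

a ≈ 15900 km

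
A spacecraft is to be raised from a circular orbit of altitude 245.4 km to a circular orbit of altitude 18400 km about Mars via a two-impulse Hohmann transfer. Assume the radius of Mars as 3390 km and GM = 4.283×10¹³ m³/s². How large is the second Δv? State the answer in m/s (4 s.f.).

Δv ≈ 652.3 m/s

r₁ = 3390 + 245.4 = 3635.4 km = 3.6354×10⁶ m.
r₂ = 3390 + 18400 = 21790 km = 2.1790×10⁷ m.
Transfer ellipse a_t = (r₁ + r₂)/2 = 1.271×10⁷ m.
At r₁: circular v_c1 = √(μ/r₁) = 3432 m/s; transfer-periapsis v_p = √[μ(2/r₁ − 1/a_t)] = 4494 m/s.
At r₂: circular v_c2 = √(μ/r₂) = 1402 m/s; transfer-apoapsis v_a = √[μ(2/r₂ − 1/a_t)] = 749.7 m/s.
Δv₂ = v_c2 − v_a = 652.3 m/s.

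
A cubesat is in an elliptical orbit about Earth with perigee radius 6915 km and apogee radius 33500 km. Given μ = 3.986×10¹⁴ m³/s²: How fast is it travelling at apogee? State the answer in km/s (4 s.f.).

v ≈ 2.018 km/s

Semi-major axis a = (r_p + r_a)/2 = 20208 km = 2.021×10⁷ m.
Vis-viva: v² = μ(2/r − 1/a) = 3.986×10¹⁴ × (5.970×10⁻⁸ − 4.949×10⁻⁸) = 4.072×10⁶ m²/s².
v = 2018 m/s = 2.018 km/s.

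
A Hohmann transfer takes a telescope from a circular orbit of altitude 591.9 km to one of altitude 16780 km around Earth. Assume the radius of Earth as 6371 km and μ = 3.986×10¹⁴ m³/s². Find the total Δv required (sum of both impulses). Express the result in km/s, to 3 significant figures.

Δv_total ≈ 3.14 km/s

r₁ = 6371 + 591.9 = 6962.9 km = 6.9629×10⁶ m.
r₂ = 6371 + 16780 = 23151 km = 2.3151×10⁷ m.
Transfer ellipse a_t = (r₁ + r₂)/2 = 1.506×10⁷ m.
At r₁: circular v_c1 = √(μ/r₁) = 7566 m/s; transfer-perigee v_p = √[μ(2/r₁ − 1/a_t)] = 9382 m/s.
Δv₁ = v_p − v_c1 = 1816 m/s.
At r₂: circular v_c2 = √(μ/r₂) = 4149 m/s; transfer-apogee v_a = √[μ(2/r₂ − 1/a_t)] = 2822 m/s.
Δv₂ = v_c2 − v_a = 1328 m/s.
Total Δv = Δv₁ + Δv₂ = 3143 m/s = 3.143 km/s.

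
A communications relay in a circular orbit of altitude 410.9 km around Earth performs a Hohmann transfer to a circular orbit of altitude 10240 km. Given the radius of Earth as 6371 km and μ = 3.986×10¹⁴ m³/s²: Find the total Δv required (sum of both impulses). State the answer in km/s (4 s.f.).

Δv_total ≈ 2.638 km/s

r₁ = 6371 + 410.9 = 6781.9 km = 6.7819×10⁶ m.
r₂ = 6371 + 10240 = 16611 km = 1.6611×10⁷ m.
Transfer ellipse a_t = (r₁ + r₂)/2 = 1.170×10⁷ m.
At r₁: circular v_c1 = √(μ/r₁) = 7666 m/s; transfer-perigee v_p = √[μ(2/r₁ − 1/a_t)] = 9136 m/s.
Δv₁ = v_p − v_c1 = 1470 m/s.
At r₂: circular v_c2 = √(μ/r₂) = 4899 m/s; transfer-apogee v_a = √[μ(2/r₂ − 1/a_t)] = 3730 m/s.
Δv₂ = v_c2 − v_a = 1168 m/s.
Total Δv = Δv₁ + Δv₂ = 2638 m/s = 2.638 km/s.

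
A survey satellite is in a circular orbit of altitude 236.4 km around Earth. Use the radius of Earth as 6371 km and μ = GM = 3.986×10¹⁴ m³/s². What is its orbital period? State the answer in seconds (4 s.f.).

r = 6371 + 236.4 = 6607.4 km = 6.6074×10⁶ m.
Kepler's third law: T = 2π√(r³/μ) = 2π√((6.607×10⁶)³ / 3.986×10¹⁴).
r³/μ = 7.237×10⁵ s², so T = 2π × 8.507×10² = 5.345×10³ s.

T ≈ 5345 seconds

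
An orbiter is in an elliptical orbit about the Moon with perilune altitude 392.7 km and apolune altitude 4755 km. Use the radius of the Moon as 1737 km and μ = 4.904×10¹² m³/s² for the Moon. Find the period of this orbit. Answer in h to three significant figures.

T ≈ 7.05 h

r_p = 1737 + 392.7 = 2129.7 km = 2.1297×10⁶ m.
r_a = 1737 + 4755 = 6492.0 km = 6.4920×10⁶ m.
Semi-major axis a = (r_p + r_a)/2 = (2129.7 + 6492.0)/2 = 4310.9 km = 4.311×10⁶ m.
By Kepler's third law T = 2π√(a³/μ) = 2π × 4.042×10³ = 2.540×10⁴ s.
= 7.054 h.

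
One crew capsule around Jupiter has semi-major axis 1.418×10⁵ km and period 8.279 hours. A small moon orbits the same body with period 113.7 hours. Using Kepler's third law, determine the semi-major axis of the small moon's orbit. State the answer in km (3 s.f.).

Kepler's third law: a³ ∝ T², so a₂ = a₁ (T₂/T₁)^(2/3).
T₂/T₁ = 13.73, (T₂/T₁)^(2/3) = 5.735.
a₂ = 1.418×10⁵ × 5.735 = 8.132×10⁵ km.

a₂ ≈ 8.13×10⁵ km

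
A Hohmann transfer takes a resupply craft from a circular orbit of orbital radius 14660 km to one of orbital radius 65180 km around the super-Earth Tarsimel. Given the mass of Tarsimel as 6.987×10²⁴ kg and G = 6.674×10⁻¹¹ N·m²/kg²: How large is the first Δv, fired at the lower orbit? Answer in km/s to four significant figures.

μ = GM = 6.674×10⁻¹¹ × 6.987×10²⁴ = 4.663×10¹⁴ m³/s².
r₁ = 14660 km = 1.466×10⁷ m.
r₂ = 65180 km = 6.518×10⁷ m.
Transfer ellipse a_t = (r₁ + r₂)/2 = 3.992×10⁷ m.
At r₁: circular v_c1 = √(μ/r₁) = 5640 m/s; transfer-periapsis v_p = √[μ(2/r₁ − 1/a_t)] = 7207 m/s.
Δv₁ = v_p − v_c1 = 1567 m/s.
= 1.567 km/s.

Δv ≈ 1.567 km/s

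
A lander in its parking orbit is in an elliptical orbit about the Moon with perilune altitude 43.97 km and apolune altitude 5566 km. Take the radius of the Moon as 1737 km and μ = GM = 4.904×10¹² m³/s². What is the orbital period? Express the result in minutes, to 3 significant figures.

T ≈ 458 minutes

r_p = 1737 + 43.97 = 1781.0 km = 1.7810×10⁶ m.
r_a = 1737 + 5566 = 7303.0 km = 7.3030×10⁶ m.
Semi-major axis a = (r_p + r_a)/2 = (1781.0 + 7303.0)/2 = 4542.0 km = 4.542×10⁶ m.
By Kepler's third law T = 2π√(a³/μ) = 2π × 4.371×10³ = 2.746×10⁴ s.
= 457.7 minutes.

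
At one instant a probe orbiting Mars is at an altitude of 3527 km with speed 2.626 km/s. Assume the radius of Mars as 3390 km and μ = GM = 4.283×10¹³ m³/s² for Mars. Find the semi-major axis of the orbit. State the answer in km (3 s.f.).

a ≈ 7800 km

r = 3390 + 3527 = 6917.0 km = 6.917×10⁶ m.
Specific orbital energy ε = v²/2 − μ/r = (2626)²/2 − 4.283×10¹³/6.917×10⁶ = -2.744×10⁶ J/kg.
Since ε = −μ/(2a), a = −μ/(2ε) = 7.804×10⁶ m = 7804.2 km.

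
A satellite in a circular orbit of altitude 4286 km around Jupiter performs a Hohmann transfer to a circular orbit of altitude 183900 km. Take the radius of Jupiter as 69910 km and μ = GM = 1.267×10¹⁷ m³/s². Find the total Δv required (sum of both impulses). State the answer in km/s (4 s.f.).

Δv_total ≈ 17.40 km/s

r₁ = 69910 + 4286 = 74196 km = 7.4196×10⁷ m.
r₂ = 69910 + 183900 = 253810 km = 2.5381×10⁸ m.
Transfer ellipse a_t = (r₁ + r₂)/2 = 1.640×10⁸ m.
At r₁: circular v_c1 = √(μ/r₁) = 41320 m/s; transfer-perijove v_p = √[μ(2/r₁ − 1/a_t)] = 51410 m/s.
Δv₁ = v_p − v_c1 = 10080 m/s.
At r₂: circular v_c2 = √(μ/r₂) = 22340 m/s; transfer-apojove v_a = √[μ(2/r₂ − 1/a_t)] = 15030 m/s.
Δv₂ = v_c2 − v_a = 7315 m/s.
Total Δv = Δv₁ + Δv₂ = 17400 m/s = 17.40 km/s.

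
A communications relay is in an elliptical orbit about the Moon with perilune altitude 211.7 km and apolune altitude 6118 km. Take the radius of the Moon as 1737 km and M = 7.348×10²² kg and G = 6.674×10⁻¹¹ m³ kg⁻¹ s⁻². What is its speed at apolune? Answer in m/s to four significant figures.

v ≈ 498.2 m/s

μ = GM = 6.674×10⁻¹¹ × 7.348×10²² = 4.904×10¹² m³/s².
r_p = 1737 + 211.7 = 1948.7 km = 1.9487×10⁶ m.
r_a = 1737 + 6118 = 7855.0 km = 7.8550×10⁶ m.
Semi-major axis a = (r_p + r_a)/2 = 4901.9 km = 4.902×10⁶ m.
Vis-viva: v² = μ(2/r − 1/a) = 4.904×10¹² × (2.546×10⁻⁷ − 2.040×10⁻⁷) = 2.482×10⁵ m²/s².
v = 498.2 m/s.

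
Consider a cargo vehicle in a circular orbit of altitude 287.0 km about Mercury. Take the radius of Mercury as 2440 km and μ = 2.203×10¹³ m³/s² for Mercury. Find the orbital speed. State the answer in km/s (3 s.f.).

r = 2440 + 287.0 = 2727.0 km = 2.7270×10⁶ m.
For a circular orbit v = √(μ/r) = √(2.203×10¹³ / 2.727×10⁶) = √(8.078×10⁶) = 2842 m/s.
That is 2.842 km/s.

v ≈ 2.84 km/s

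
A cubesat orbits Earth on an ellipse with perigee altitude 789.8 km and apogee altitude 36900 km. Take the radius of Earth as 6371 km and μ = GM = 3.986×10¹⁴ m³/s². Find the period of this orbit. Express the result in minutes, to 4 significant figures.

r_p = 6371 + 789.8 = 7160.8 km = 7.1608×10⁶ m.
r_a = 6371 + 36900 = 43271 km = 4.3271×10⁷ m.
Semi-major axis a = (r_p + r_a)/2 = (7160.8 + 43271)/2 = 25216 km = 2.522×10⁷ m.
By Kepler's third law T = 2π√(a³/μ) = 2π × 6.342×10³ = 3.985×10⁴ s.
= 664.2 minutes.

T ≈ 664.2 minutes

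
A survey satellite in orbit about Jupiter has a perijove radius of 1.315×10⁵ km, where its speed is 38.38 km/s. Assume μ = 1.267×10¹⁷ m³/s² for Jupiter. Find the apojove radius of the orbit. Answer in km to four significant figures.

r_p = 1.315×10⁸ m.
Specific energy ε = v²/2 − μ/r = -2.270×10⁸ J/kg, so a = −μ/(2ε) = 2.791×10⁸ m.
The apsides satisfy r_p + r_a = 2a, so the apojove radius is 2a − r_p = 4.267×10⁸ m = 4.2668×10⁵ km.

apojove radius ≈ 4.267×10⁵ km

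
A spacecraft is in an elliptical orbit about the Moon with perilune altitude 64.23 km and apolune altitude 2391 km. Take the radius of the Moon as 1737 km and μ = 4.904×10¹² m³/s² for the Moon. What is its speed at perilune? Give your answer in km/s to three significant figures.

v ≈ 1.95 km/s

r_p = 1737 + 64.23 = 1801.2 km = 1.8012×10⁶ m.
r_a = 1737 + 2391 = 4128.0 km = 4.1280×10⁶ m.
Semi-major axis a = (r_p + r_a)/2 = 2964.6 km = 2.965×10⁶ m.
Vis-viva: v² = μ(2/r − 1/a) = 4.904×10¹² × (1.110×10⁻⁶ − 3.373×10⁻⁷) = 3.791×10⁶ m²/s².
v = 1947 m/s = 1.947 km/s.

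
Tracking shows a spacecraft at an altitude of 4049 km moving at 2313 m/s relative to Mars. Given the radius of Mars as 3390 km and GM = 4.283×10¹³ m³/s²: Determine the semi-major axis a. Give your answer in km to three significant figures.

r = 3390 + 4049 = 7439.0 km = 7.439×10⁶ m.
Specific orbital energy ε = v²/2 − μ/r = (2313)²/2 − 4.283×10¹³/7.439×10⁶ = -3.083×10⁶ J/kg.
Since ε = −μ/(2a), a = −μ/(2ε) = 6.947×10⁶ m = 6947.3 km.

a ≈ 6950 km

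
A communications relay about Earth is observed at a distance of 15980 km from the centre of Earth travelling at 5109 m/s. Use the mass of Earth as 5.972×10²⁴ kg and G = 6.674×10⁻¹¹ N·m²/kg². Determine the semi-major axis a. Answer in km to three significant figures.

a ≈ 16800 km

μ = GM = 6.674×10⁻¹¹ × 5.972×10²⁴ = 3.986×10¹⁴ m³/s².
r = 1.598×10⁷ m.
Vis-viva rearranged: 1/a = 2/r − v²/μ = 1.252×10⁻⁷ − 6.549×10⁻⁸ = 5.967×10⁻⁸ m⁻¹.
a = 1.676×10⁷ m = 16759 km.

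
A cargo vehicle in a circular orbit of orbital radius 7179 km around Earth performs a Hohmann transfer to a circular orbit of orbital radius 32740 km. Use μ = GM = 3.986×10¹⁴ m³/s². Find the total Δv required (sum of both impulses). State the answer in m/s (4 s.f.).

r₁ = 7179 km = 7.179×10⁶ m.
r₂ = 32740 km = 3.274×10⁷ m.
Transfer ellipse a_t = (r₁ + r₂)/2 = 1.996×10⁷ m.
At r₁: circular v_c1 = √(μ/r₁) = 7451 m/s; transfer-perigee v_p = √[μ(2/r₁ − 1/a_t)] = 9543 m/s.
Δv₁ = v_p − v_c1 = 2092 m/s.
At r₂: circular v_c2 = √(μ/r₂) = 3489 m/s; transfer-apogee v_a = √[μ(2/r₂ − 1/a_t)] = 2093 m/s.
Δv₂ = v_c2 − v_a = 1397 m/s.
Total Δv = Δv₁ + Δv₂ = 3489 m/s.

Δv_total ≈ 3489 m/s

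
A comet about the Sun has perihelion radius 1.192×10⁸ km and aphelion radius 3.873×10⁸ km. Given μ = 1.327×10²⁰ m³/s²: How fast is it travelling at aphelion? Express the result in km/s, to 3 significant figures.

Semi-major axis a = (r_p + r_a)/2 = 2.5325×10⁸ km = 2.532×10¹¹ m.
Vis-viva: v² = μ(2/r − 1/a) = 1.327×10²⁰ × (5.164×10⁻¹² − 3.949×10⁻¹²) = 1.613×10⁸ m²/s².
v = 12700 m/s = 12.70 km/s.

v ≈ 12.7 km/s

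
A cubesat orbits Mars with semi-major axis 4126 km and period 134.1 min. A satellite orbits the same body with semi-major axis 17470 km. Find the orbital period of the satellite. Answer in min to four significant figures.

T₂ ≈ 1168 min

Kepler's third law: T² ∝ a³, so T₂ = T₁ (a₂/a₁)^(3/2).
a₂/a₁ = 4.234, (a₂/a₁)^(3/2) = 8.713.
T₂ = 134.1 × 8.713 = 1168 min.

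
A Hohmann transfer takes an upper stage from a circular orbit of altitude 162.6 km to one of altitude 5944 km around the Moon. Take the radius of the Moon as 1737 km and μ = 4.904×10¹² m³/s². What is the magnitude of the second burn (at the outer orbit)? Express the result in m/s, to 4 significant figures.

Δv ≈ 295.9 m/s

r₁ = 1737 + 162.6 = 1899.6 km = 1.8996×10⁶ m.
r₂ = 1737 + 5944 = 7681.0 km = 7.6810×10⁶ m.
Transfer ellipse a_t = (r₁ + r₂)/2 = 4.790×10⁶ m.
At r₁: circular v_c1 = √(μ/r₁) = 1607 m/s; transfer-perilune v_p = √[μ(2/r₁ − 1/a_t)] = 2035 m/s.
At r₂: circular v_c2 = √(μ/r₂) = 799.0 m/s; transfer-apolune v_a = √[μ(2/r₂ − 1/a_t)] = 503.2 m/s.
Δv₂ = v_c2 − v_a = 295.9 m/s.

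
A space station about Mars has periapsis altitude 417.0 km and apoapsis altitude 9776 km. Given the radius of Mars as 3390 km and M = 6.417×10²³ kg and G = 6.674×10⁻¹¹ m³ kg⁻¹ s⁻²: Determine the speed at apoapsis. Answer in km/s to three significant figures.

μ = GM = 6.674×10⁻¹¹ × 6.417×10²³ = 4.283×10¹³ m³/s².
r_p = 3390 + 417.0 = 3807.0 km = 3.8070×10⁶ m.
r_a = 3390 + 9776 = 13166 km = 1.3166×10⁷ m.
Semi-major axis a = (r_p + r_a)/2 = 8486.5 km = 8.486×10⁶ m.
Vis-viva: v² = μ(2/r − 1/a) = 4.283×10¹³ × (1.519×10⁻⁷ − 1.178×10⁻⁷) = 1.459×10⁶ m²/s².
v = 1208 m/s = 1.208 km/s.

v ≈ 1.21 km/s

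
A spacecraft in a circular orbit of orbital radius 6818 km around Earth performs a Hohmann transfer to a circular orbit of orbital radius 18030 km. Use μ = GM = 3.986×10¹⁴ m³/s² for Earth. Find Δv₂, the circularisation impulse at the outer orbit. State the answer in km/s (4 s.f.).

r₁ = 6818 km = 6.818×10⁶ m.
r₂ = 18030 km = 1.803×10⁷ m.
Transfer ellipse a_t = (r₁ + r₂)/2 = 1.242×10⁷ m.
At r₁: circular v_c1 = √(μ/r₁) = 7646 m/s; transfer-perigee v_p = √[μ(2/r₁ − 1/a_t)] = 9211 m/s.
At r₂: circular v_c2 = √(μ/r₂) = 4702 m/s; transfer-apogee v_a = √[μ(2/r₂ − 1/a_t)] = 3483 m/s.
Δv₂ = v_c2 − v_a = 1219 m/s.
= 1.219 km/s.

Δv ≈ 1.219 km/s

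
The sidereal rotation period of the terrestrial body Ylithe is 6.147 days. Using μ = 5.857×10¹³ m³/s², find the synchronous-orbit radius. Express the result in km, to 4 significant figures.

r_sync ≈ 74800 km

T = 6.147 days = 5.311×10⁵ s.
A synchronous orbit has period T, so by Kepler's third law a = (μT²/4π²)^(1/3).
μT²/4π² = 5.857×10¹³ × (5.311×10⁵)² / 39.48 = 4.185×10²³ m³.
a = 7.480×10⁷ m = 74798 km.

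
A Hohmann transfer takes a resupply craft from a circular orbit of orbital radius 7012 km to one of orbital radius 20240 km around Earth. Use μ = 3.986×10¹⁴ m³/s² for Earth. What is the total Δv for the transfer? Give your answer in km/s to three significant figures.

Δv_total ≈ 2.90 km/s

r₁ = 7012 km = 7.012×10⁶ m.
r₂ = 20240 km = 2.024×10⁷ m.
Transfer ellipse a_t = (r₁ + r₂)/2 = 1.363×10⁷ m.
At r₁: circular v_c1 = √(μ/r₁) = 7540 m/s; transfer-perigee v_p = √[μ(2/r₁ − 1/a_t)] = 9189 m/s.
Δv₁ = v_p − v_c1 = 1649 m/s.
At r₂: circular v_c2 = √(μ/r₂) = 4438 m/s; transfer-apogee v_a = √[μ(2/r₂ − 1/a_t)] = 3183 m/s.
Δv₂ = v_c2 − v_a = 1254 m/s.
Total Δv = Δv₁ + Δv₂ = 2904 m/s = 2.904 km/s.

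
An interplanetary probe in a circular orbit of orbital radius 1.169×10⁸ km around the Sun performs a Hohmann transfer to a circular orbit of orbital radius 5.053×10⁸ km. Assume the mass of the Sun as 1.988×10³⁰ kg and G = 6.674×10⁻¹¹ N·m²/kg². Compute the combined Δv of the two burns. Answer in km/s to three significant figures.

μ = GM = 6.674×10⁻¹¹ × 1.988×10³⁰ = 1.327×10²⁰ m³/s².
r₁ = 1.169×10⁸ km = 1.169×10¹¹ m.
r₂ = 5.053×10⁸ km = 5.053×10¹¹ m.
Transfer ellipse a_t = (r₁ + r₂)/2 = 3.111×10¹¹ m.
At r₁: circular v_c1 = √(μ/r₁) = 33690 m/s; transfer-perihelion v_p = √[μ(2/r₁ − 1/a_t)] = 42940 m/s.
Δv₁ = v_p − v_c1 = 9246 m/s.
At r₂: circular v_c2 = √(μ/r₂) = 16200 m/s; transfer-aphelion v_a = √[μ(2/r₂ − 1/a_t)] = 9933 m/s.
Δv₂ = v_c2 − v_a = 6271 m/s.
Total Δv = Δv₁ + Δv₂ = 15520 m/s = 15.52 km/s.

Δv_total ≈ 15.5 km/s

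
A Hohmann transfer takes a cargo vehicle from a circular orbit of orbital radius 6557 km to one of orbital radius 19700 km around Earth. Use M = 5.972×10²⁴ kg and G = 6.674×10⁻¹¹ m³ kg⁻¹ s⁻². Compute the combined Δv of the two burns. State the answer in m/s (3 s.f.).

μ = GM = 6.674×10⁻¹¹ × 5.972×10²⁴ = 3.986×10¹⁴ m³/s².
r₁ = 6557 km = 6.557×10⁶ m.
r₂ = 19700 km = 1.970×10⁷ m.
Transfer ellipse a_t = (r₁ + r₂)/2 = 1.313×10⁷ m.
At r₁: circular v_c1 = √(μ/r₁) = 7797 m/s; transfer-perigee v_p = √[μ(2/r₁ − 1/a_t)] = 9550 m/s.
Δv₁ = v_p − v_c1 = 1754 m/s.
At r₂: circular v_c2 = √(μ/r₂) = 4498 m/s; transfer-apogee v_a = √[μ(2/r₂ − 1/a_t)] = 3179 m/s.
Δv₂ = v_c2 − v_a = 1319 m/s.
Total Δv = Δv₁ + Δv₂ = 3073 m/s.

Δv_total ≈ 3070 m/s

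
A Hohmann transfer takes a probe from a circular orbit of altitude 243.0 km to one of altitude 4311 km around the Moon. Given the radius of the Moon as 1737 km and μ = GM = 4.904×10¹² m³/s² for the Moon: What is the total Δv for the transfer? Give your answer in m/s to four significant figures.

Δv_total ≈ 626.1 m/s

r₁ = 1737 + 243.0 = 1980.0 km = 1.9800×10⁶ m.
r₂ = 1737 + 4311 = 6048.0 km = 6.0480×10⁶ m.
Transfer ellipse a_t = (r₁ + r₂)/2 = 4.014×10⁶ m.
At r₁: circular v_c1 = √(μ/r₁) = 1574 m/s; transfer-perilune v_p = √[μ(2/r₁ − 1/a_t)] = 1932 m/s.
Δv₁ = v_p − v_c1 = 358.0 m/s.
At r₂: circular v_c2 = √(μ/r₂) = 900.5 m/s; transfer-apolune v_a = √[μ(2/r₂ − 1/a_t)] = 632.4 m/s.
Δv₂ = v_c2 − v_a = 268.0 m/s.
Total Δv = Δv₁ + Δv₂ = 626.1 m/s.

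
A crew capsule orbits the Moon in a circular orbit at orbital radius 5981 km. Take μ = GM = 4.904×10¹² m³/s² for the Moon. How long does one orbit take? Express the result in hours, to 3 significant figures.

r = 5981 km = 5.981×10⁶ m.
Kepler's third law: T = 2π√(r³/μ) = 2π√((5.981×10⁶)³ / 4.904×10¹²).
r³/μ = 4.363×10⁷ s², so T = 2π × 6.605×10³ = 4.150×10⁴ s.
Converting: 4.150×10⁴ s ÷ 3600 = 11.53 hours.

T ≈ 11.5 hours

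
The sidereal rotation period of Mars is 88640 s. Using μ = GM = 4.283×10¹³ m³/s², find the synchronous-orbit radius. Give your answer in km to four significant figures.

r_sync ≈ 20430 km

A synchronous orbit has period T, so by Kepler's third law a = (μT²/4π²)^(1/3).
μT²/4π² = 4.283×10¹³ × (8.864×10⁴)² / 39.48 = 8.524×10²¹ m³.
a = 2.043×10⁷ m = 20428 km.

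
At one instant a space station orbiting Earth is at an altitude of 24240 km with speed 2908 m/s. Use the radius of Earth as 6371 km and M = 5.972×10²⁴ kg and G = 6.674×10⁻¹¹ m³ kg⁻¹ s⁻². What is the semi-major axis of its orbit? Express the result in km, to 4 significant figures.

a ≈ 22670 km

μ = GM = 6.674×10⁻¹¹ × 5.972×10²⁴ = 3.986×10¹⁴ m³/s².
r = 6371 + 24240 = 30611 km = 3.061×10⁷ m.
Specific orbital energy ε = v²/2 − μ/r = (2908)²/2 − 3.986×10¹⁴/3.061×10⁷ = -8.792×10⁶ J/kg.
Since ε = −μ/(2a), a = −μ/(2ε) = 2.267×10⁷ m = 22666 km.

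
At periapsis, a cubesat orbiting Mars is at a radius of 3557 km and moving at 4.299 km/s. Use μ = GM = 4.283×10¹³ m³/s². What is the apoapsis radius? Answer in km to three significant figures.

r_p = 3.557×10⁶ m.
Specific energy ε = v²/2 − μ/r = -2.800×10⁶ J/kg, so a = −μ/(2ε) = 7.647×10⁶ m.
The apsides satisfy r_p + r_a = 2a, so the apoapsis radius is 2a − r_p = 1.174×10⁷ m = 11738 km.

apoapsis radius ≈ 11700 km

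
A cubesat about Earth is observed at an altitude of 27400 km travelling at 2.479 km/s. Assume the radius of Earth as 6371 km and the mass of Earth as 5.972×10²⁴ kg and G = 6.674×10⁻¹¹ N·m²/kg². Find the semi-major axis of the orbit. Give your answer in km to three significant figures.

μ = GM = 6.674×10⁻¹¹ × 5.972×10²⁴ = 3.986×10¹⁴ m³/s².
r = 6371 + 27400 = 33771 km = 3.377×10⁷ m.
Vis-viva rearranged: 1/a = 2/r − v²/μ = 5.922×10⁻⁸ − 1.542×10⁻⁸ = 4.380×10⁻⁸ m⁻¹.
a = 2.283×10⁷ m = 22829 km.

a ≈ 22800 km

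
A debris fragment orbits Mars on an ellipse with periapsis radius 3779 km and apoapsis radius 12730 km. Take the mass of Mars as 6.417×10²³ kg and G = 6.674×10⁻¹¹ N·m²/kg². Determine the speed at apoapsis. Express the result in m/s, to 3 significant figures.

v ≈ 1240 m/s

μ = GM = 6.674×10⁻¹¹ × 6.417×10²³ = 4.283×10¹³ m³/s².
Semi-major axis a = (r_p + r_a)/2 = 8254.5 km = 8.254×10⁶ m.
Vis-viva: v² = μ(2/r − 1/a) = 4.283×10¹³ × (1.571×10⁻⁷ − 1.211×10⁻⁷) = 1.540×10⁶ m²/s².
v = 1241 m/s.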